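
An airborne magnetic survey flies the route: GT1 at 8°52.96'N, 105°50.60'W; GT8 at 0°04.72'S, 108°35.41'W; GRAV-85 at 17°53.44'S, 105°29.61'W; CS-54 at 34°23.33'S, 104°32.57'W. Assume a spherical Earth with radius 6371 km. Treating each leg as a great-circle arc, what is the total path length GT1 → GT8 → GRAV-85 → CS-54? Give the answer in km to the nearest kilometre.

GT1: φ = +8.88267°, λ = -105.84333°
GT8: φ = -0.07867°, λ = -108.59017°
GRAV-85: φ = -17.89067°, λ = -105.49350°
CS-54: φ = -34.38883°, λ = -104.54283°
GT1→GT8: c = 0.163531 rad, d = 1041.86 km
GT8→GRAV-85: c = 0.315389 rad, d = 2009.34 km
GRAV-85→CS-54: c = 0.288328 rad, d = 1836.94 km
Total = 1041.86 + 2009.34 + 1836.94 = 4888.14 km

4888 km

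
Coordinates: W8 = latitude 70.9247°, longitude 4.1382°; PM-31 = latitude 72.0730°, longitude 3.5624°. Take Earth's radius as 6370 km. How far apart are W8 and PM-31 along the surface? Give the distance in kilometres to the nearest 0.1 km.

Δφ = 1.1483°,  Δλ = -0.5758°
a = sin²(Δφ/2) + cos φ₁ cos φ₂ sin²(Δλ/2) = 0.000103
c = 2·arcsin(√a) = 0.020294 rad = 1.1627°
d = R·c = 6370 × 0.020294 = 129.3 km

129.3 km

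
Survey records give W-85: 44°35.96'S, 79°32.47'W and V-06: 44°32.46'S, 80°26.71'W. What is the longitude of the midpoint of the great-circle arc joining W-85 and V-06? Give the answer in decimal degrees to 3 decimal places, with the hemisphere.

79.993°W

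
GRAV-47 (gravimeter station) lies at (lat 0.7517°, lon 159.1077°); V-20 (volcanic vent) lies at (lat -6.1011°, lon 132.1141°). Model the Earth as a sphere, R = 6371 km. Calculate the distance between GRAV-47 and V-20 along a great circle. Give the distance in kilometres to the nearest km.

Δφ = -6.8528°,  Δλ = -26.9936°
a = sin²(Δφ/2) + cos φ₁ cos φ₂ sin²(Δλ/2) = 0.057730
c = 2·arcsin(√a) = 0.485290 rad = 27.8051°
d = R·c = 6371 × 0.485290 = 3091.8 km

3092 km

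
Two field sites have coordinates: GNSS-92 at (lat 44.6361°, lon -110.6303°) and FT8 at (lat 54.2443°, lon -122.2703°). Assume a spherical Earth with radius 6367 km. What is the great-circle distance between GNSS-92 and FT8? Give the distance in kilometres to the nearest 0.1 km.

1355.6 km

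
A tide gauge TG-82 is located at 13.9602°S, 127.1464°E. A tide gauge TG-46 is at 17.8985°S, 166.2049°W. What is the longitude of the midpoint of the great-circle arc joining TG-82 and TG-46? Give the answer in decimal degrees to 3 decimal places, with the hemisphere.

Bx = cos φ₂ cos Δλ = 0.377184,  By = cos φ₂ sin Δλ = 0.873658
φₘ = atan2(sin φ₁ + sin φ₂, √((cos φ₁ + Bx)² + By²)) = -18.85853°
λₘ = λ₁ + atan2(By, cos φ₁ + Bx) = 160.10109°

160.101°E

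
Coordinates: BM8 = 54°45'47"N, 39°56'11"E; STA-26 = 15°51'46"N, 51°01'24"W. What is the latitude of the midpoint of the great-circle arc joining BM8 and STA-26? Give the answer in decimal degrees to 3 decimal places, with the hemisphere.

BM8: φ = +54.76306°, λ = +39.93639°
STA-26: φ = +15.86278°, λ = -51.02333°
Bx = cos φ₂ cos Δλ = -0.016112,  By = cos φ₂ sin Δλ = -0.961784
φₘ = atan2(sin φ₁ + sin φ₂, √((cos φ₁ + Bx)² + By²)) = 44.39530°
λₘ = λ₁ + atan2(By, cos φ₁ + Bx) = -19.81577°

44.395°N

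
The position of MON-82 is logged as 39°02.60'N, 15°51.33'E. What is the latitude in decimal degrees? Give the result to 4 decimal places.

39.0433°N

39° + 2.60′/60 = 39 + 0.04333 = 39.0433°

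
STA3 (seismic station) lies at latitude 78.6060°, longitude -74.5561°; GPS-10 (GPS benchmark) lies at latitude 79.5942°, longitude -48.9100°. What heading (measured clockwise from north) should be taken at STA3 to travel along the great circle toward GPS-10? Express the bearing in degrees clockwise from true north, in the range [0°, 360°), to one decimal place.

Δλ = 25.6461°
y = sin Δλ · cos φ₂ = 0.078174
x = cos φ₁ sin φ₂ − sin φ₁ cos φ₂ cos Δλ = 0.034690
θ = atan2(y, x) = 66.0708° → 66.0708° (mod 360°)

66.1°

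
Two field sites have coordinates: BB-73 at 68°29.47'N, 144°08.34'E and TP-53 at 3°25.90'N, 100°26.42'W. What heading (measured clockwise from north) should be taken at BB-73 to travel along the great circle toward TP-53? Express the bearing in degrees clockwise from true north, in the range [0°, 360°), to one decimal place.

65.0°

BB-73: φ = +68.49117°, λ = +144.13900°
TP-53: φ = +3.43167°, λ = -100.44033°
Δλ = 115.4207°
y = sin Δλ · cos φ₂ = 0.901561
x = cos φ₁ sin φ₂ − sin φ₁ cos φ₂ cos Δλ = 0.420598
θ = atan2(y, x) = 64.9899° → 64.9899° (mod 360°)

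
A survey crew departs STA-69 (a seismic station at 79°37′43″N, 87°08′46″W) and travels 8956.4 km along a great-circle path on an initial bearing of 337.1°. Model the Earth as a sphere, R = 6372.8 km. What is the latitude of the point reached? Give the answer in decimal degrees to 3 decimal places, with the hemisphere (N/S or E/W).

18.997°N

STA-69: φ = +79.62861°, λ = -87.14611°
δ = d/R = 8956.4/6372.8 = 1.405410 rad
φ₂ = arcsin(sin φ₁ cos δ + cos φ₁ sin δ cos θ)
   = arcsin(0.98366·0.16463 + 0.18003·0.98635·0.92119) = 18.99704°
λ₂ = λ₁ + atan2(sin θ sin δ cos φ₁, cos δ − sin φ₁ sin φ₂) = 116.80285°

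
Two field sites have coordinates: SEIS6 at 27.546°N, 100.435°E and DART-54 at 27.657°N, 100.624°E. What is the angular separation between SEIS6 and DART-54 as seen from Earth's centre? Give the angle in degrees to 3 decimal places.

Δφ = 0.1110°,  Δλ = 0.1890°
a = sin²(Δφ/2) + cos φ₁ cos φ₂ sin²(Δλ/2) = 0.000003
c = 2·arcsin(√a) = 0.003507 rad = 0.2009°

0.201°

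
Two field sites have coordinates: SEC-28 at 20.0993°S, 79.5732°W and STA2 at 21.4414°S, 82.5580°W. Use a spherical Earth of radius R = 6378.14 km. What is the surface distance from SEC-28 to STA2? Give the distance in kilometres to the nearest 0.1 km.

Δφ = -1.3421°,  Δλ = -2.9848°
a = sin²(Δφ/2) + cos φ₁ cos φ₂ sin²(Δλ/2) = 0.000730
c = 2·arcsin(√a) = 0.054046 rad = 3.0966°
d = R·c = 6378.14 × 0.054046 = 344.7 km

344.7 km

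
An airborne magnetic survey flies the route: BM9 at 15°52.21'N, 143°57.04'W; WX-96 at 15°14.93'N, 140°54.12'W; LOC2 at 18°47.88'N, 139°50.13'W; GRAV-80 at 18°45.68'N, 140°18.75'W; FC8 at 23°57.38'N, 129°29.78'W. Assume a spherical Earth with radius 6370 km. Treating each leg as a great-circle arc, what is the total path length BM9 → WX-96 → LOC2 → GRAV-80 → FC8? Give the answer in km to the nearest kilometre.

BM9: φ = +15.87017°, λ = -143.95067°
WX-96: φ = +15.24883°, λ = -140.90200°
LOC2: φ = +18.79800°, λ = -139.83550°
GRAV-80: φ = +18.76133°, λ = -140.31250°
FC8: φ = +23.95633°, λ = -129.49633°
BM9→WX-96: c = 0.052393 rad, d = 333.74 km
WX-96→LOC2: c = 0.064450 rad, d = 410.55 km
LOC2→GRAV-80: c = 0.007908 rad, d = 50.37 km
GRAV-80→FC8: c = 0.197706 rad, d = 1259.39 km
Total = 333.74 + 410.55 + 50.37 + 1259.39 = 2054.05 km

2054 km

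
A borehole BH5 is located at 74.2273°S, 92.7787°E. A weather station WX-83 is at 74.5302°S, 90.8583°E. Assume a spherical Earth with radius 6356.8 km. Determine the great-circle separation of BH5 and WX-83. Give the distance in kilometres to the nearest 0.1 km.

Δφ = -0.3029°,  Δλ = -1.9204°
a = sin²(Δφ/2) + cos φ₁ cos φ₂ sin²(Δλ/2) = 0.000027
c = 2·arcsin(√a) = 0.010459 rad = 0.5993°
d = R·c = 6356.8 × 0.010459 = 66.5 km

66.5 km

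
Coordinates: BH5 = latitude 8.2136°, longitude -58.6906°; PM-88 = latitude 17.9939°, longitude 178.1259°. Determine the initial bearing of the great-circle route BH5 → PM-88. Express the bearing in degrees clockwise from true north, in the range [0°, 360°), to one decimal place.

295.5°

Δλ = -123.1835°
y = sin Δλ · cos φ₂ = -0.795988
x = cos φ₁ sin φ₂ − sin φ₁ cos φ₂ cos Δλ = 0.380115
θ = atan2(y, x) = -64.4737° → 295.5263° (mod 360°)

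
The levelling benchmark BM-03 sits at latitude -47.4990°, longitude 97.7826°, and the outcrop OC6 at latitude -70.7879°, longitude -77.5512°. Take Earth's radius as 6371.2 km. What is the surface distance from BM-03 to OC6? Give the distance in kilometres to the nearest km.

Δφ = -23.2889°,  Δλ = -175.3338°
a = sin²(Δφ/2) + cos φ₁ cos φ₂ sin²(Δλ/2) = 0.262688
c = 2·arcsin(√a) = 1.076260 rad = 61.6651°
d = R·c = 6371.2 × 1.076260 = 6857.1 km

6857 km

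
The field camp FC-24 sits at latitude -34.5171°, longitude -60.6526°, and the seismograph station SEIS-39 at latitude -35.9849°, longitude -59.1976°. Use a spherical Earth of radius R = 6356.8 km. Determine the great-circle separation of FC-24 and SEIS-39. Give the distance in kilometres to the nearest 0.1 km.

Δφ = -1.4678°,  Δλ = 1.4550°
a = sin²(Δφ/2) + cos φ₁ cos φ₂ sin²(Δλ/2) = 0.000272
c = 2·arcsin(√a) = 0.032959 rad = 1.8884°
d = R·c = 6356.8 × 0.032959 = 209.5 km

209.5 km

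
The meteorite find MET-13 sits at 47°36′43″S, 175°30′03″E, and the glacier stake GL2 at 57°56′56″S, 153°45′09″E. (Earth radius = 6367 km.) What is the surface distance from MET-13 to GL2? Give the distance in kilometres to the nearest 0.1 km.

MET-13: φ = -47.61194°, λ = +175.50083°
GL2: φ = -57.94889°, λ = +153.75250°
Δφ = -10.3369°,  Δλ = -21.7483°
a = sin²(Δφ/2) + cos φ₁ cos φ₂ sin²(Δλ/2) = 0.020848
c = 2·arcsin(√a) = 0.289787 rad = 16.6036°
d = R·c = 6367 × 0.289787 = 1845.1 km

1845.1 km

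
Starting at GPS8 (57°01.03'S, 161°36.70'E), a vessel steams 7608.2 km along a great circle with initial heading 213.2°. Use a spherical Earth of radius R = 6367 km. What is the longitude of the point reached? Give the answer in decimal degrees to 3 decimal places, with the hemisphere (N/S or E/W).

29.957°E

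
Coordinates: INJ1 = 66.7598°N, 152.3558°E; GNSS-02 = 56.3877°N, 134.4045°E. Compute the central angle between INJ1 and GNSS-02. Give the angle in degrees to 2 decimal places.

Δφ = -10.3721°,  Δλ = -17.9513°
a = sin²(Δφ/2) + cos φ₁ cos φ₂ sin²(Δλ/2) = 0.013487
c = 2·arcsin(√a) = 0.232793 rad = 13.3381°

13.34°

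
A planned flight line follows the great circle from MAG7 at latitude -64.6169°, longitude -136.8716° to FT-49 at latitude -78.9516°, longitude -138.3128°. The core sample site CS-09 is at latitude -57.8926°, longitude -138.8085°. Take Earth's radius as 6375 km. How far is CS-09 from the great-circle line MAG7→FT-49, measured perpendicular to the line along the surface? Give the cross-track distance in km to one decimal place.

129.0 km

δ₁₃ = central angle MAG7→CS-09 = 0.118468 rad  (haversine)
θ₁₃ = bearing MAG7→CS-09 = 351.257°,  θ₁₂ = bearing MAG7→FT-49 = 181.115°
dₓₜ = R·arcsin(sin δ₁₃ · sin(θ₁₃ − θ₁₂)) = 6375·arcsin(0.11819·sin(170.142°)) = 129.002 km
|dₓₜ| = 129.002 km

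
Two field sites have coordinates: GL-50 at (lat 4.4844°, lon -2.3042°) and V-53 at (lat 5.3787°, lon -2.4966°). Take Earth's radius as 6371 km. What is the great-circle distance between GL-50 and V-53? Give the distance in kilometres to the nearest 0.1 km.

101.7 km

Δφ = 0.8943°,  Δλ = -0.1924°
a = sin²(Δφ/2) + cos φ₁ cos φ₂ sin²(Δλ/2) = 0.000064
c = 2·arcsin(√a) = 0.015963 rad = 0.9146°
d = R·c = 6371 × 0.015963 = 101.7 km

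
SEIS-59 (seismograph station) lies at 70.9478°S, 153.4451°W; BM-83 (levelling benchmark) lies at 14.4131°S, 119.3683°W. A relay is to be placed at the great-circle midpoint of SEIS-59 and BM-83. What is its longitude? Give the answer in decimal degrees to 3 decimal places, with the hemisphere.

Bx = cos φ₂ cos Δλ = 0.802218,  By = cos φ₂ sin Δλ = 0.542669
φₘ = atan2(sin φ₁ + sin φ₂, √((cos φ₁ + Bx)² + By²)) = -43.63725°
λₘ = λ₁ + atan2(By, cos φ₁ + Bx) = -127.76623°

127.766°W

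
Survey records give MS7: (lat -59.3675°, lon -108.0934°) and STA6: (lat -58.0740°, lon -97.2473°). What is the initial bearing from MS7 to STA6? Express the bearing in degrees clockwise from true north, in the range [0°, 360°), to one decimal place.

81.7°

Δλ = 10.8461°
y = sin Δλ · cos φ₂ = 0.099510
x = cos φ₁ sin φ₂ − sin φ₁ cos φ₂ cos Δλ = 0.014445
θ = atan2(y, x) = 81.7403° → 81.7403° (mod 360°)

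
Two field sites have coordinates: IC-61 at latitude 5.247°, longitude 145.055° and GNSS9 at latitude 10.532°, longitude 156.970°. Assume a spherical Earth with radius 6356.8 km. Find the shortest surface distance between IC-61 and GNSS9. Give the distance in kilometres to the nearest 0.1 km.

1434.2 km

Δφ = 5.2850°,  Δλ = 11.9150°
a = sin²(Δφ/2) + cos φ₁ cos φ₂ sin²(Δλ/2) = 0.012672
c = 2·arcsin(√a) = 0.225620 rad = 12.9271°
d = R·c = 6356.8 × 0.225620 = 1434.2 km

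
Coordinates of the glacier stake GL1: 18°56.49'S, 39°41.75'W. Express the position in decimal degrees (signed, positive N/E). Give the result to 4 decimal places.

-18.9415°, -39.6958°

lat: 18.9415° S → -18.9415°
lon: 39.6958° W → -39.6958°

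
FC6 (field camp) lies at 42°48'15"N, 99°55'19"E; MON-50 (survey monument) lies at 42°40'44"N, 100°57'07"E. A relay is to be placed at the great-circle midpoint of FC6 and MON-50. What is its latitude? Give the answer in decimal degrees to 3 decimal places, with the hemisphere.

FC6: φ = +42.80417°, λ = +99.92194°
MON-50: φ = +42.67889°, λ = +100.95194°
Bx = cos φ₂ cos Δλ = 0.735046,  By = cos φ₂ sin Δλ = 0.013215
φₘ = atan2(sin φ₁ + sin φ₂, √((cos φ₁ + Bx)² + By²)) = 42.74268°
λₘ = λ₁ + atan2(By, cos φ₁ + Bx) = 100.43746°

42.743°N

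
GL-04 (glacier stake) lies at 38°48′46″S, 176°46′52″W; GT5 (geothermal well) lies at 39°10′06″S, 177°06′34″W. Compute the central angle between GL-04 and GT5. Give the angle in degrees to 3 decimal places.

0.438°

GL-04: φ = -38.81278°, λ = -176.78111°
GT5: φ = -39.16833°, λ = -177.10944°
Δφ = -0.3556°,  Δλ = -0.3283°
a = sin²(Δφ/2) + cos φ₁ cos φ₂ sin²(Δλ/2) = 0.000015
c = 2·arcsin(√a) = 0.007639 rad = 0.4377°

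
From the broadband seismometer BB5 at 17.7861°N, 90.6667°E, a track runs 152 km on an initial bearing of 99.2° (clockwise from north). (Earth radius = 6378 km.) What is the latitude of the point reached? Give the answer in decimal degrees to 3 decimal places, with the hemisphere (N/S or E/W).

δ = d/R = 152/6378 = 0.023832 rad
φ₂ = arcsin(sin φ₁ cos δ + cos φ₁ sin δ cos θ)
   = arcsin(0.30546·0.99972 + 0.95220·0.02383·-0.15988) = 17.56273°
λ₂ = λ₁ + atan2(sin θ sin δ cos φ₁, cos δ − sin φ₁ sin φ₂) = 92.08051°

17.563°N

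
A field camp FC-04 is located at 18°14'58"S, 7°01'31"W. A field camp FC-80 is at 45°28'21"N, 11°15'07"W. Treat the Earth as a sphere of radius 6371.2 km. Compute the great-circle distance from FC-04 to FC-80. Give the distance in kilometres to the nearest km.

FC-04: φ = -18.24944°, λ = -7.02528°
FC-80: φ = +45.47250°, λ = -11.25194°
Δφ = 63.7219°,  Δλ = -4.2267°
a = sin²(Δφ/2) + cos φ₁ cos φ₂ sin²(Δλ/2) = 0.279542
c = 2·arcsin(√a) = 1.114177 rad = 63.8376°
d = R·c = 6371.2 × 1.114177 = 7098.6 km

7099 km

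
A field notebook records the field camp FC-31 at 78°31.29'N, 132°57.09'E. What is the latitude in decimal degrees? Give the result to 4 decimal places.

78.5215°N

78° + 31.29′/60 = 78 + 0.52150 = 78.5215°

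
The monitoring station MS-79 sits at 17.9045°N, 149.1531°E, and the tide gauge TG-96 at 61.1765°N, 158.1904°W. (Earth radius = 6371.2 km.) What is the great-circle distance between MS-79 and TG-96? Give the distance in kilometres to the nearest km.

6316 km

Δφ = 43.2720°,  Δλ = 52.6565°
a = sin²(Δφ/2) + cos φ₁ cos φ₂ sin²(Δλ/2) = 0.226187
c = 2·arcsin(√a) = 0.991272 rad = 56.7957°
d = R·c = 6371.2 × 0.991272 = 6315.6 km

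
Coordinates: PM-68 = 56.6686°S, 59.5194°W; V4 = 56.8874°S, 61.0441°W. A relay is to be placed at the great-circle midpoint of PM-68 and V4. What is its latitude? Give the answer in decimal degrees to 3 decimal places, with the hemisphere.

56.780°S

Bx = cos φ₂ cos Δλ = 0.546093,  By = cos φ₂ sin Δλ = -0.014536
φₘ = atan2(sin φ₁ + sin φ₂, √((cos φ₁ + Bx)² + By²)) = -56.78032°
λₘ = λ₁ + atan2(By, cos φ₁ + Bx) = -60.27953°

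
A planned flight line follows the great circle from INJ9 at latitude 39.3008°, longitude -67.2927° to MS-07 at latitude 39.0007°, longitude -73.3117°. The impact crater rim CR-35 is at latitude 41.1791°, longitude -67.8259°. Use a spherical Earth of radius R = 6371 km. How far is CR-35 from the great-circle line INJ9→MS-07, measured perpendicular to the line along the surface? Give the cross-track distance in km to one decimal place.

δ₁₃ = central angle INJ9→CR-35 = 0.033543 rad  (haversine)
θ₁₃ = bearing INJ9→CR-35 = 347.945°,  θ₁₂ = bearing INJ9→MS-07 = 268.226°
dₓₜ = R·arcsin(sin δ₁₃ · sin(θ₁₃ − θ₁₂)) = 6371·arcsin(0.03354·sin(79.719°)) = 210.271 km
|dₓₜ| = 210.271 km

210.3 km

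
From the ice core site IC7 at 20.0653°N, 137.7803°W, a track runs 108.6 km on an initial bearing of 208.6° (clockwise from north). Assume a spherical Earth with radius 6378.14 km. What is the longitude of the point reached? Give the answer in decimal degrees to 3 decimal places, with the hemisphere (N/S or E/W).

138.275°W

δ = d/R = 108.6/6378.14 = 0.017027 rad
φ₂ = arcsin(sin φ₁ cos δ + cos φ₁ sin δ cos θ)
   = arcsin(0.34309·0.99986 + 0.93930·0.01703·-0.87798) = 19.20808°
λ₂ = λ₁ + atan2(sin θ sin δ cos φ₁, cos δ − sin φ₁ sin φ₂) = -138.27481°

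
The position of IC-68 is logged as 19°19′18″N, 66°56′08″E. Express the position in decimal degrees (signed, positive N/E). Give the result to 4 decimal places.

lat: 19.3217° N → +19.3217°
lon: 66.9356° E → +66.9356°

+19.3217°, +66.9356°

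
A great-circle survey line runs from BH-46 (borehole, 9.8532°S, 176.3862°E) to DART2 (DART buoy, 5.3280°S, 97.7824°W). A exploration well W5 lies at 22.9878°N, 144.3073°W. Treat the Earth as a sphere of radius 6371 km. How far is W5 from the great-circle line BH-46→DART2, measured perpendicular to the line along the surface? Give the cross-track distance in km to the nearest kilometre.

3721 km

δ₁₃ = central angle BH-46→W5 = 0.882808 rad  (haversine)
θ₁₃ = bearing BH-46→W5 = 49.015°,  θ₁₂ = bearing BH-46→DART2 = 94.554°
dₓₜ = R·arcsin(sin δ₁₃ · sin(θ₁₃ − θ₁₂)) = 6371·arcsin(0.77252·sin(-45.539°)) = -3720.746 km
|dₓₜ| = 3720.746 km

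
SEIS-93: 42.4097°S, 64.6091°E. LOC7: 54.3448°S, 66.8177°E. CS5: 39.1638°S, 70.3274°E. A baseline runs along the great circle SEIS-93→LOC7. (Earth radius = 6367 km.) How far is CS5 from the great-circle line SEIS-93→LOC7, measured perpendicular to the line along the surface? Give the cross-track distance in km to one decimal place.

δ₁₃ = central angle SEIS-93→CS5 = 0.094407 rad  (haversine)
θ₁₃ = bearing SEIS-93→CS5 = 55.037°,  θ₁₂ = bearing SEIS-93→LOC7 = 173.809°
dₓₜ = R·arcsin(sin δ₁₃ · sin(θ₁₃ − θ₁₂)) = 6367·arcsin(0.09427·sin(-118.772°)) = -526.694 km
|dₓₜ| = 526.694 km

526.7 km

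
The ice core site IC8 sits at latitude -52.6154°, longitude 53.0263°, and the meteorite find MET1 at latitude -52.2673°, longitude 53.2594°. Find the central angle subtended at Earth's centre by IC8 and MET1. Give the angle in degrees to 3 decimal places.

Δφ = 0.3481°,  Δλ = 0.2331°
a = sin²(Δφ/2) + cos φ₁ cos φ₂ sin²(Δλ/2) = 0.000011
c = 2·arcsin(√a) = 0.006562 rad = 0.3760°

0.376°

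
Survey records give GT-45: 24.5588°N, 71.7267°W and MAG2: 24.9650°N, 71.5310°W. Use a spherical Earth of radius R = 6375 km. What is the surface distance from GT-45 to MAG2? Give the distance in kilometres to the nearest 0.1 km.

Δφ = 0.4062°,  Δλ = 0.1957°
a = sin²(Δφ/2) + cos φ₁ cos φ₂ sin²(Δλ/2) = 0.000015
c = 2·arcsin(√a) = 0.007738 rad = 0.4434°
d = R·c = 6375 × 0.007738 = 49.3 km

49.3 km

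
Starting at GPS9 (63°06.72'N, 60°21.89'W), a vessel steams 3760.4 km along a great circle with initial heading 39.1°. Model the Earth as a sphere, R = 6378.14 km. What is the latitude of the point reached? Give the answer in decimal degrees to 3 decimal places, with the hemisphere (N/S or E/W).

69.465°N

GPS9: φ = +63.11200°, λ = -60.36483°
δ = d/R = 3760.4/6378.14 = 0.589576 rad
φ₂ = arcsin(sin φ₁ cos δ + cos φ₁ sin δ cos θ)
   = arcsin(0.89189·0.83118 + 0.45225·0.55601·0.77605) = 69.46525°
λ₂ = λ₁ + atan2(sin θ sin δ cos φ₁, cos δ − sin φ₁ sin φ₂) = 31.09618°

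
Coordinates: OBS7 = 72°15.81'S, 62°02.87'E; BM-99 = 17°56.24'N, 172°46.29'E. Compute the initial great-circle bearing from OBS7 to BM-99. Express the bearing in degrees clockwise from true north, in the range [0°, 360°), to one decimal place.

104.3°

OBS7: φ = -72.26350°, λ = +62.04783°
BM-99: φ = +17.93733°, λ = +172.77150°
Δλ = 110.7237°
y = sin Δλ · cos φ₂ = 0.889837
x = cos φ₁ sin φ₂ − sin φ₁ cos φ₂ cos Δλ = -0.226837
θ = atan2(y, x) = 104.3012° → 104.3012° (mod 360°)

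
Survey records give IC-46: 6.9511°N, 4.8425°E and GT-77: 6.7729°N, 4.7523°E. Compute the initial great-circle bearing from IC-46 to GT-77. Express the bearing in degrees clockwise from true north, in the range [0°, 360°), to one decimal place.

206.7°

Δλ = -0.0902°
y = sin Δλ · cos φ₂ = -0.001563
x = cos φ₁ sin φ₂ − sin φ₁ cos φ₂ cos Δλ = -0.003110
θ = atan2(y, x) = -153.3129° → 206.6871° (mod 360°)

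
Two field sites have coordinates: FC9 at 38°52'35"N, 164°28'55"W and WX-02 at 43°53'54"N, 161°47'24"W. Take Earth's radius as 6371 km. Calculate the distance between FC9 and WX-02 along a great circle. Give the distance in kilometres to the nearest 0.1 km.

601.8 km

FC9: φ = +38.87639°, λ = -164.48194°
WX-02: φ = +43.89833°, λ = -161.79000°
Δφ = 5.0219°,  Δλ = 2.6919°
a = sin²(Δφ/2) + cos φ₁ cos φ₂ sin²(Δλ/2) = 0.002229
c = 2·arcsin(√a) = 0.094457 rad = 5.4120°
d = R·c = 6371 × 0.094457 = 601.8 km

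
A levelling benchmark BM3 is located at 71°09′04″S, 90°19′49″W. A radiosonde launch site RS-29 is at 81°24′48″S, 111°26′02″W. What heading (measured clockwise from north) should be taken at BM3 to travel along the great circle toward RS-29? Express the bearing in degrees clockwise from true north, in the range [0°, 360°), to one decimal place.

BM3: φ = -71.15111°, λ = -90.33028°
RS-29: φ = -81.41333°, λ = -111.43389°
Δλ = -21.1036°
y = sin Δλ · cos φ₂ = -0.053758
x = cos φ₁ sin φ₂ − sin φ₁ cos φ₂ cos Δλ = -0.187630
θ = atan2(y, x) = -164.0124° → 195.9876° (mod 360°)

196.0°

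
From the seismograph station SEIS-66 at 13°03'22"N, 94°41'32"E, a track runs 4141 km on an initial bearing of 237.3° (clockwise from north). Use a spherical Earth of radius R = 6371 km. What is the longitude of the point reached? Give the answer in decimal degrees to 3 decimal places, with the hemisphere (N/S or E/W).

63.747°E

SEIS-66: φ = +13.05611°, λ = +94.69222°
δ = d/R = 4141/6371 = 0.649976 rad
φ₂ = arcsin(sin φ₁ cos δ + cos φ₁ sin δ cos θ)
   = arcsin(0.22591·0.79610 + 0.97415·0.60517·-0.54024) = -7.96926°
λ₂ = λ₁ + atan2(sin θ sin δ cos φ₁, cos δ − sin φ₁ sin φ₂) = 63.74681°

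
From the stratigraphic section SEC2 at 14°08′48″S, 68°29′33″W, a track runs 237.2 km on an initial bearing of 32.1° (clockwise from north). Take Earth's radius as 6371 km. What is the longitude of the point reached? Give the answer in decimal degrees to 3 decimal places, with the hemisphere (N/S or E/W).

SEC2: φ = -14.14667°, λ = -68.49250°
δ = d/R = 237.2/6371 = 0.037231 rad
φ₂ = arcsin(sin φ₁ cos δ + cos φ₁ sin δ cos θ)
   = arcsin(-0.24440·0.99931 + 0.96967·0.03722·0.84712) = -12.33691°
λ₂ = λ₁ + atan2(sin θ sin δ cos φ₁, cos δ − sin φ₁ sin φ₂) = -67.33232°

67.332°W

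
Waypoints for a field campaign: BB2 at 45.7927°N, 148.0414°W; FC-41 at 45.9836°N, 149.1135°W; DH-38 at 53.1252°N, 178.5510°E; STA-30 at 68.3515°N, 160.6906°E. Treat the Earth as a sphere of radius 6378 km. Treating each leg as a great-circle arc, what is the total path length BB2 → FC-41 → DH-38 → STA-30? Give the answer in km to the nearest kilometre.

BB2→FC-41: c = 0.013444 rad, d = 85.74 km
FC-41→DH-38: c = 0.382905 rad, d = 2442.17 km
DH-38→STA-30: c = 0.303731 rad, d = 1937.19 km
Total = 85.74 + 2442.17 + 1937.19 = 4465.11 km

4465 km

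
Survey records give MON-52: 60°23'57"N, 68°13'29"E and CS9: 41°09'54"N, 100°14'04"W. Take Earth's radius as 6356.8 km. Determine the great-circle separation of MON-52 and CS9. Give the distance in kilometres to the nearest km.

MON-52: φ = +60.39917°, λ = +68.22472°
CS9: φ = +41.16500°, λ = -100.23444°
Δφ = -19.2342°,  Δλ = -168.4592°
a = sin²(Δφ/2) + cos φ₁ cos φ₂ sin²(Δλ/2) = 0.396008
c = 2·arcsin(√a) = 1.361284 rad = 77.9958°
d = R·c = 6356.8 × 1.361284 = 8653.4 km

8653 km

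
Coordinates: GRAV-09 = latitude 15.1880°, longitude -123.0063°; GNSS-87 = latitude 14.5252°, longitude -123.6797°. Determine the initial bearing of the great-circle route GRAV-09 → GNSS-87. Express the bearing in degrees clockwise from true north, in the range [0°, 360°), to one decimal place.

224.6°

Δλ = -0.6734°
y = sin Δλ · cos φ₂ = -0.011377
x = cos φ₁ sin φ₂ − sin φ₁ cos φ₂ cos Δλ = -0.011550
θ = atan2(y, x) = -135.4327° → 224.5673° (mod 360°)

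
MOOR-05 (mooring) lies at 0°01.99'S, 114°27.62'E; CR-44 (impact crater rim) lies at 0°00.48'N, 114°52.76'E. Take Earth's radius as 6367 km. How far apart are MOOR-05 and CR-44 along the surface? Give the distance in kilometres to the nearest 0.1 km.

46.8 km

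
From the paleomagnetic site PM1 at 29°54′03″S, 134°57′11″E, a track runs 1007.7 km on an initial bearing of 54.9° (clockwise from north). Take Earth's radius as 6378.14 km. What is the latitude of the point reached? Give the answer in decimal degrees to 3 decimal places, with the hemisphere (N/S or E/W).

24.448°S

PM1: φ = -29.90083°, λ = +134.95306°
δ = d/R = 1007.7/6378.14 = 0.157993 rad
φ₂ = arcsin(sin φ₁ cos δ + cos φ₁ sin δ cos θ)
   = arcsin(-0.49850·0.98755 + 0.86689·0.15734·0.57501) = -24.44785°
λ₂ = λ₁ + atan2(sin θ sin δ cos φ₁, cos δ − sin φ₁ sin φ₂) = 143.08210°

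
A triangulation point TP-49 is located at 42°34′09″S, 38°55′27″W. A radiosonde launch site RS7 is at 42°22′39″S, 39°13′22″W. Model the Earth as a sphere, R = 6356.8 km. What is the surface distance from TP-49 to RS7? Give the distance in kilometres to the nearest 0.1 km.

32.4 km

TP-49: φ = -42.56917°, λ = -38.92417°
RS7: φ = -42.37750°, λ = -39.22278°
Δφ = 0.1917°,  Δλ = -0.2986°
a = sin²(Δφ/2) + cos φ₁ cos φ₂ sin²(Δλ/2) = 0.000006
c = 2·arcsin(√a) = 0.005096 rad = 0.2920°
d = R·c = 6356.8 × 0.005096 = 32.4 km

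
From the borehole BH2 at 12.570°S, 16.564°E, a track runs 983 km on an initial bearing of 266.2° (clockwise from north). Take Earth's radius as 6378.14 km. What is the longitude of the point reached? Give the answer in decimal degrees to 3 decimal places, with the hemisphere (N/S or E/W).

7.519°E

δ = d/R = 983/6378.14 = 0.154120 rad
φ₂ = arcsin(sin φ₁ cos δ + cos φ₁ sin δ cos θ)
   = arcsin(-0.21763·0.98815 + 0.97603·0.15351·-0.06627) = -13.00185°
λ₂ = λ₁ + atan2(sin θ sin δ cos φ₁, cos δ − sin φ₁ sin φ₂) = 7.51938°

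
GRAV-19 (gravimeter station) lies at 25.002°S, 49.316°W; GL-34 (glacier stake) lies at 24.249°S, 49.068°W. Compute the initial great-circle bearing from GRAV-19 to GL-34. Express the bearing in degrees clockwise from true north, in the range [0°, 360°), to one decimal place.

Δλ = 0.2480°
y = sin Δλ · cos φ₂ = 0.003947
x = cos φ₁ sin φ₂ − sin φ₁ cos φ₂ cos Δλ = 0.013138
θ = atan2(y, x) = 16.7193° → 16.7193° (mod 360°)

16.7°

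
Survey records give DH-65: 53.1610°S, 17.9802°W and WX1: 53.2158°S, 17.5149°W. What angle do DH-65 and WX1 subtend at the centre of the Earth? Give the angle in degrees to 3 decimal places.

0.284°

Δφ = -0.0548°,  Δλ = 0.4653°
a = sin²(Δφ/2) + cos φ₁ cos φ₂ sin²(Δλ/2) = 0.000006
c = 2·arcsin(√a) = 0.004959 rad = 0.2841°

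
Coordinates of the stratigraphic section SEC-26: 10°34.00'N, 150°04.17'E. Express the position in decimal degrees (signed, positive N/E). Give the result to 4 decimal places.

+10.5667°, +150.0695°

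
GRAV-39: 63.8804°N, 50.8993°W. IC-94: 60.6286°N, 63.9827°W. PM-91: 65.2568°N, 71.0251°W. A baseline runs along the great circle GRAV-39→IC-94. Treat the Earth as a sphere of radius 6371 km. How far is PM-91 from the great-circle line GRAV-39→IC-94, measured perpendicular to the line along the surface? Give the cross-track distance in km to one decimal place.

δ₁₃ = central angle GRAV-39→PM-91 = 0.152067 rad  (haversine)
θ₁₃ = bearing GRAV-39→PM-91 = 288.062°,  θ₁₂ = bearing GRAV-39→IC-94 = 247.807°
dₓₜ = R·arcsin(sin δ₁₃ · sin(θ₁₃ − θ₁₂)) = 6371·arcsin(0.15148·sin(40.255°)) = 624.633 km
|dₓₜ| = 624.633 km

624.6 km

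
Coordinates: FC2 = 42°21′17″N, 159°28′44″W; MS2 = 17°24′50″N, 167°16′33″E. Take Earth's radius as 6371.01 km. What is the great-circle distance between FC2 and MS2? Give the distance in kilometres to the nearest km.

FC2: φ = +42.35472°, λ = -159.47889°
MS2: φ = +17.41389°, λ = +167.27583°
Δφ = -24.9408°,  Δλ = -33.2453°
a = sin²(Δφ/2) + cos φ₁ cos φ₂ sin²(Δλ/2) = 0.104331
c = 2·arcsin(√a) = 0.657802 rad = 37.6893°
d = R·c = 6371.01 × 0.657802 = 4190.9 km

4191 km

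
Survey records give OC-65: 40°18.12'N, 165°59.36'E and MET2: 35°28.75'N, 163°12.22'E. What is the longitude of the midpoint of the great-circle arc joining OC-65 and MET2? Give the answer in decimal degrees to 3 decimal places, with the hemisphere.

164.551°E

OC-65: φ = +40.30200°, λ = +165.98933°
MET2: φ = +35.47917°, λ = +163.20367°
Bx = cos φ₂ cos Δλ = 0.813364,  By = cos φ₂ sin Δλ = -0.039576
φₘ = atan2(sin φ₁ + sin φ₂, √((cos φ₁ + Bx)² + By²)) = 37.89878°
λₘ = λ₁ + atan2(By, cos φ₁ + Bx) = 164.55084°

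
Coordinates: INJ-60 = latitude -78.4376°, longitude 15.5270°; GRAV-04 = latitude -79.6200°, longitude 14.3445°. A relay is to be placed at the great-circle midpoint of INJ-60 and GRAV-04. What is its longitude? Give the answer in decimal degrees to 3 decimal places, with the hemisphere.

Bx = cos φ₂ cos Δλ = 0.180137,  By = cos φ₂ sin Δλ = -0.003718
φₘ = atan2(sin φ₁ + sin φ₂, √((cos φ₁ + Bx)² + By²)) = -79.02937°
λₘ = λ₁ + atan2(By, cos φ₁ + Bx) = 14.96722°

14.967°E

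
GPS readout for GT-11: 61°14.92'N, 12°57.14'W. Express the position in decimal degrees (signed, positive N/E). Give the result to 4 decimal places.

lat: 61.2487° N → +61.2487°
lon: 12.9523° W → -12.9523°

+61.2487°, -12.9523°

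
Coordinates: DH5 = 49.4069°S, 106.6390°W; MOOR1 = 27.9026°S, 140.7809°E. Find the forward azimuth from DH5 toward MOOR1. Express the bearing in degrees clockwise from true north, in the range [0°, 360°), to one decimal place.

235.4°

Δλ = -112.5801°
y = sin Δλ · cos φ₂ = -0.816000
x = cos φ₁ sin φ₂ − sin φ₁ cos φ₂ cos Δλ = -0.562174
θ = atan2(y, x) = -124.5645° → 235.4355° (mod 360°)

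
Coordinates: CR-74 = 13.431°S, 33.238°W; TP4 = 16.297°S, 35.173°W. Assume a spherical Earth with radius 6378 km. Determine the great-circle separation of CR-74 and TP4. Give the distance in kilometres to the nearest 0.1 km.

380.9 km

Δφ = -2.8660°,  Δλ = -1.9350°
a = sin²(Δφ/2) + cos φ₁ cos φ₂ sin²(Δλ/2) = 0.000892
c = 2·arcsin(√a) = 0.059727 rad = 3.4221°
d = R·c = 6378 × 0.059727 = 380.9 km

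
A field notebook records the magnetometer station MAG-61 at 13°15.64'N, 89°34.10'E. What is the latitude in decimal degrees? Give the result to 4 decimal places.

13° + 15.64′/60 = 13 + 0.26067 = 13.2607°

13.2607°N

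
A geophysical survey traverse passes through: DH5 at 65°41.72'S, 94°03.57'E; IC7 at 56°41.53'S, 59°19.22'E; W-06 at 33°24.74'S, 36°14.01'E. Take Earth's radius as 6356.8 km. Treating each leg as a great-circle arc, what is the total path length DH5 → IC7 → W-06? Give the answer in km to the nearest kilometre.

5192 km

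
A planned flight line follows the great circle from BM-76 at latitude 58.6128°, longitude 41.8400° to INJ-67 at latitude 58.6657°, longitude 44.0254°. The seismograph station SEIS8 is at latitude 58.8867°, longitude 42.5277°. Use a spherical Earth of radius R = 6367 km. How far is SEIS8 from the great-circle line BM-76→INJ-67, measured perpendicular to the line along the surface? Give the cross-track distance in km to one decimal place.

28.1 km

δ₁₃ = central angle BM-76→SEIS8 = 0.007850 rad  (haversine)
θ₁₃ = bearing BM-76→SEIS8 = 52.192°,  θ₁₂ = bearing BM-76→INJ-67 = 86.404°
dₓₜ = R·arcsin(sin δ₁₃ · sin(θ₁₃ − θ₁₂)) = 6367·arcsin(0.00785·sin(-34.213°)) = -28.103 km
|dₓₜ| = 28.103 km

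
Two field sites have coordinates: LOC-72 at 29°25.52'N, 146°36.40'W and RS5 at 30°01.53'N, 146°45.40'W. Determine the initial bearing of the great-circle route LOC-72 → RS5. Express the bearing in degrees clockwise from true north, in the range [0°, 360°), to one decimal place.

347.8°

LOC-72: φ = +29.42533°, λ = -146.60667°
RS5: φ = +30.02550°, λ = -146.75667°
Δλ = -0.1500°
y = sin Δλ · cos φ₂ = -0.002267
x = cos φ₁ sin φ₂ − sin φ₁ cos φ₂ cos Δλ = 0.010476
θ = atan2(y, x) = -12.2086° → 347.7914° (mod 360°)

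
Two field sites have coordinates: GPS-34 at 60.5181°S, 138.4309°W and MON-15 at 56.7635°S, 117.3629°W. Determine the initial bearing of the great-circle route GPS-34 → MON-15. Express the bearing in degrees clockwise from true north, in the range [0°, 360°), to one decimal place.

Δλ = 21.0680°
y = sin Δλ · cos φ₂ = 0.197027
x = cos φ₁ sin φ₂ − sin φ₁ cos φ₂ cos Δλ = 0.033590
θ = atan2(y, x) = 80.3251° → 80.3251° (mod 360°)

80.3°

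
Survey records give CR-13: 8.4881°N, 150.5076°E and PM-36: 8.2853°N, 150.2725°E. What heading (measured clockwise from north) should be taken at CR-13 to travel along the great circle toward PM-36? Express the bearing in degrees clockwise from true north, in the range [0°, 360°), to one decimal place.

228.9°

Δλ = -0.2351°
y = sin Δλ · cos φ₂ = -0.004060
x = cos φ₁ sin φ₂ − sin φ₁ cos φ₂ cos Δλ = -0.003538
θ = atan2(y, x) = -131.0691° → 228.9309° (mod 360°)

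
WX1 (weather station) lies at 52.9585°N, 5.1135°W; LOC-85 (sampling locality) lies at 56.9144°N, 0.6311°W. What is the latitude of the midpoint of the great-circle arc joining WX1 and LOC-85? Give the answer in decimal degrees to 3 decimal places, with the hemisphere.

54.957°N

Bx = cos φ₂ cos Δλ = 0.544222,  By = cos φ₂ sin Δλ = 0.042663
φₘ = atan2(sin φ₁ + sin φ₂, √((cos φ₁ + Bx)² + By²)) = 54.95701°
λₘ = λ₁ + atan2(By, cos φ₁ + Bx) = -2.98264°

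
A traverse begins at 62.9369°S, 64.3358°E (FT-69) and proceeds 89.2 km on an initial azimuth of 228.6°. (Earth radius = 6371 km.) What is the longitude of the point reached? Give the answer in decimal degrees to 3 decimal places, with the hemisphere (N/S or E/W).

62.989°E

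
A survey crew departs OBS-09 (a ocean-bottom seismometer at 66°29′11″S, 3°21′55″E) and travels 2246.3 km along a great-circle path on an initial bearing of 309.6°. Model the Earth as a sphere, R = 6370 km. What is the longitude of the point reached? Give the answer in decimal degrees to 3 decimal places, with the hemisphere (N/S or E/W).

OBS-09: φ = -66.48639°, λ = +3.36528°
δ = d/R = 2246.3/6370 = 0.352637 rad
φ₂ = arcsin(sin φ₁ cos δ + cos φ₁ sin δ cos θ)
   = arcsin(-0.91697·0.93847 + 0.39897·0.34537·0.63742) = -50.59765°
λ₂ = λ₁ + atan2(sin θ sin δ cos φ₁, cos δ − sin φ₁ sin φ₂) = -21.42110°

21.421°W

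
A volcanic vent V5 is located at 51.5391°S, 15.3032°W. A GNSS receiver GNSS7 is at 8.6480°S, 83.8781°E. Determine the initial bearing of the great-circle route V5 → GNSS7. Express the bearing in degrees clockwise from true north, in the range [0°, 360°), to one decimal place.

Δλ = 99.1813°
y = sin Δλ · cos φ₂ = 0.975965
x = cos φ₁ sin φ₂ − sin φ₁ cos φ₂ cos Δλ = -0.217043
θ = atan2(y, x) = 102.5378° → 102.5378° (mod 360°)

102.5°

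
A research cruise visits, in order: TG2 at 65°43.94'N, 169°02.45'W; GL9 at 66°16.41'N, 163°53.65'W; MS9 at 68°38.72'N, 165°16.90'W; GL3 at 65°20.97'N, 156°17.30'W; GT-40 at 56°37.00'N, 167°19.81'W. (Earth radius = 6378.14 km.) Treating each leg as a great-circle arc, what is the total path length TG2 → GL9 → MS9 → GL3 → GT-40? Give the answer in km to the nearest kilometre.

2183 km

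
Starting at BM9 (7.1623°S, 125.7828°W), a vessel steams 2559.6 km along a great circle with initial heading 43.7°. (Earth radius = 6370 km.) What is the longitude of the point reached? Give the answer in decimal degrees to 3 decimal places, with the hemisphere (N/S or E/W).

δ = d/R = 2559.6/6370 = 0.401821 rad
φ₂ = arcsin(sin φ₁ cos δ + cos φ₁ sin δ cos θ)
   = arcsin(-0.12468·0.92035 + 0.99220·0.39109·0.72297) = 9.54330°
λ₂ = λ₁ + atan2(sin θ sin δ cos φ₁, cos δ − sin φ₁ sin φ₂) = -109.88082°

109.881°W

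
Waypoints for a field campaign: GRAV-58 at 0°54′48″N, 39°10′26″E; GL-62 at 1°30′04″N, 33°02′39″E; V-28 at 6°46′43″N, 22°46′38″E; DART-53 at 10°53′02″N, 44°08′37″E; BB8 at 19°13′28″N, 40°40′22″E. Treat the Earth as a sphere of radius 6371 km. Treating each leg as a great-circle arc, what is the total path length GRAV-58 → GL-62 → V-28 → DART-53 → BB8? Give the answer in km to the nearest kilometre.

5355 km

GRAV-58: φ = +0.91333°, λ = +39.17389°
GL-62: φ = +1.50111°, λ = +33.04417°
V-28: φ = +6.77861°, λ = +22.77722°
DART-53: φ = +10.88389°, λ = +44.14361°
BB8: φ = +19.22444°, λ = +40.67278°
GRAV-58→GL-62: c = 0.107450 rad, d = 684.57 km
GL-62→V-28: c = 0.201006 rad, d = 1280.61 km
V-28→DART-53: c = 0.375261 rad, d = 2390.79 km
DART-53→BB8: c = 0.156861 rad, d = 999.36 km
Total = 684.57 + 1280.61 + 2390.79 + 999.36 = 5355.32 km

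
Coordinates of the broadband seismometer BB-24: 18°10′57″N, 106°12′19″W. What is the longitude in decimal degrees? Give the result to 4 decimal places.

106.2053°W

106° + 12′/60 + 19″/3600 = 106 + 0.20000 + 0.00528 = 106.2053°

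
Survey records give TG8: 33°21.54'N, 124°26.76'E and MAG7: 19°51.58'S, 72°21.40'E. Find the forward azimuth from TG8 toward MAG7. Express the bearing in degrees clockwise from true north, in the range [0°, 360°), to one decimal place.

TG8: φ = +33.35900°, λ = +124.44600°
MAG7: φ = -19.85967°, λ = +72.35667°
Δλ = -52.0893°
y = sin Δλ · cos φ₂ = -0.742048
x = cos φ₁ sin φ₂ − sin φ₁ cos φ₂ cos Δλ = -0.601518
θ = atan2(y, x) = -129.0289° → 230.9711° (mod 360°)

231.0°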